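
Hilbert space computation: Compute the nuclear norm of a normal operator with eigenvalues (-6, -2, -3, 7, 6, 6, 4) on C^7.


For a normal operator, singular values equal |eigenvalues|.
Trace norm = sum |lambda_i| = 6 + 2 + 3 + 7 + 6 + 6 + 4
= 34

34


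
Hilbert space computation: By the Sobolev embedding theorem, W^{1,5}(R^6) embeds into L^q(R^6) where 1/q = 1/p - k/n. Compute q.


Using the Sobolev embedding formula: 1/q = 1/p - k/n
1/q = 1/5 - 1/6 = 1/30
q = 1/(1/30) = 30

30.0000


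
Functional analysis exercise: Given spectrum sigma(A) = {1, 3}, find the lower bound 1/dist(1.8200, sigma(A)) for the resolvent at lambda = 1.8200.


dist(1.8200, {1, 3}) = min(|1.8200 - 1|, |1.8200 - 3|)
= min(0.8200, 1.1800) = 0.8200
Resolvent bound = 1/0.8200 = 1.2195

1.2195


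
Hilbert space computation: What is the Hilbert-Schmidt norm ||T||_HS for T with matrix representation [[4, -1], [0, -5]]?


The Hilbert-Schmidt norm is sqrt(sum of squares of all entries).
Sum of squares = 4^2 + (-1)^2 + 0^2 + (-5)^2
= 16 + 1 + 0 + 25 = 42
||T||_HS = sqrt(42) = 6.4807

6.4807


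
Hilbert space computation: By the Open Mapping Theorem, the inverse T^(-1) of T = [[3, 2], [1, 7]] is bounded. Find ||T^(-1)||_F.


det(T) = 3*7 - 2*1 = 19
T^(-1) = (1/19) * [[7, -2], [-1, 3]] = [[0.3684, -0.1053], [-0.0526, 0.1579]]
||T^(-1)||_F^2 = 0.3684^2 + (-0.1053)^2 + (-0.0526)^2 + 0.1579^2 = 0.1745
||T^(-1)||_F = sqrt(0.1745) = 0.4178

0.4178


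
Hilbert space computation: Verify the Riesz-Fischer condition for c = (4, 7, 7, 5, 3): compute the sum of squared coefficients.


sum |c_n|^2 = 4^2 + 7^2 + 7^2 + 5^2 + 3^2
= 16 + 49 + 49 + 25 + 9
= 148

148


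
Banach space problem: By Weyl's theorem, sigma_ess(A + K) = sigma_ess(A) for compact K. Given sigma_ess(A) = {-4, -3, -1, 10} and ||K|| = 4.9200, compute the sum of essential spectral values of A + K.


By Weyl's theorem, the essential spectrum is invariant under compact perturbations.
sigma_ess(A + K) = sigma_ess(A) = {-4, -3, -1, 10}
Sum = -4 + -3 + -1 + 10 = 2

2


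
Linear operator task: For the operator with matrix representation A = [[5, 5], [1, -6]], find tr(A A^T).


trace(A * A^T) = sum of squares of all entries
= 5^2 + 5^2 + 1^2 + (-6)^2
= 25 + 25 + 1 + 36
= 87

87


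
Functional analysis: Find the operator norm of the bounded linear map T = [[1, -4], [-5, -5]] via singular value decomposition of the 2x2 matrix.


A^T A = [[26, 21], [21, 41]]
trace(A^T A) = 67, det(A^T A) = 625
discriminant = 67^2 - 4*625 = 1989
Largest eigenvalue of A^T A = (trace + sqrt(disc))/2 = 55.7991
||T|| = sqrt(55.7991) = 7.4699

7.4699


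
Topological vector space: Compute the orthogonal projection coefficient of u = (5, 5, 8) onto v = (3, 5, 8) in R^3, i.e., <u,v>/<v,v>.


Computing <u,v> = 5*3 + 5*5 + 8*8 = 104
Computing <v,v> = 3^2 + 5^2 + 8^2 = 98
Projection coefficient = 104/98 = 1.0612

1.0612


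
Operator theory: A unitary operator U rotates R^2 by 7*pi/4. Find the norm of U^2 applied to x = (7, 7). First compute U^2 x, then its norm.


U is a rotation by theta = 7*pi/4
U^2 = rotation by 2*theta = 14*pi/4 = 6*pi/4 (mod 2*pi)
cos(6*pi/4) = 0.0000, sin(6*pi/4) = -1.0000
U^2 x = (0.0000 * 7 - -1.0000 * 7, -1.0000 * 7 + 0.0000 * 7)
= (7.0000, -7.0000)
||U^2 x|| = sqrt(7.0000^2 + (-7.0000)^2) = sqrt(98.0000) = 9.8995

9.8995


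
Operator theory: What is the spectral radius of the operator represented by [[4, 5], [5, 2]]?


For a 2x2 matrix, eigenvalues satisfy lambda^2 - (trace)*lambda + det = 0
trace = 4 + 2 = 6
det = 4*2 - 5*5 = -17
discriminant = 6^2 - 4*(-17) = 104
spectral radius = max |eigenvalue| = 8.0990

8.0990


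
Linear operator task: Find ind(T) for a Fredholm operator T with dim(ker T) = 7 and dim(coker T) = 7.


The Fredholm index is defined as ind(T) = dim(ker T) - dim(coker T)
= 7 - 7
= 0

0


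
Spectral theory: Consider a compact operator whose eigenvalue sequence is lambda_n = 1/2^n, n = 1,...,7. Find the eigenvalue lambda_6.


The eigenvalue formula gives lambda_6 = 1/2^6
= 1/64
= 0.0156

0.0156


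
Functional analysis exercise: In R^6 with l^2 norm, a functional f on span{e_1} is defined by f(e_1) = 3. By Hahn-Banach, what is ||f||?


The norm of f is given by ||f|| = sup_{||x||=1} |f(x)|.
On span{e_1}, ||e_1|| = 1, so ||f|| = |f(e_1)| / ||e_1||
= |3| / 1 = 3.0000

3.0000


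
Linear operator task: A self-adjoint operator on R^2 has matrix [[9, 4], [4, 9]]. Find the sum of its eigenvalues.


For a self-adjoint (symmetric) matrix, the eigenvalues are real.
The sum of eigenvalues equals the trace of the matrix.
trace = 9 + 9 = 18

18


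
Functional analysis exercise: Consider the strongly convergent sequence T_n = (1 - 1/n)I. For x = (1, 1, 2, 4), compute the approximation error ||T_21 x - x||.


T_21 x - x = (1 - 1/21)x - x = -x/21
||x|| = sqrt(22) = 4.6904
||T_21 x - x|| = ||x||/21 = 4.6904/21 = 0.2234

0.2234


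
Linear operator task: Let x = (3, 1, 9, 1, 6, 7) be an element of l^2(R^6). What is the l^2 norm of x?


The l^2 norm = (sum |x_i|^2)^(1/2)
Sum of 2th powers = 9 + 1 + 81 + 1 + 36 + 49 = 177
||x||_2 = (177)^(1/2) = 13.3041

13.3041


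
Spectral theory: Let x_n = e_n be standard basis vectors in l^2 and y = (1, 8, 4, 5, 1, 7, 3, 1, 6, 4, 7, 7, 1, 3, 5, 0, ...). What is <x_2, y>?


x_2 = e_2 is the standard basis vector with 1 in position 2.
<x_2, y> = y_2 = 8
As n -> infinity, <x_n, y> -> 0, confirming weak convergence of (x_n) to 0.

8


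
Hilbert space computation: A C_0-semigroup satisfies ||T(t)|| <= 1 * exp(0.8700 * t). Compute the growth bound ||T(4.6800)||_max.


||T(4.6800)|| <= 1 * exp(0.8700 * 4.6800)
= 1 * exp(4.0716)
= 1 * 58.6507
= 58.6507

58.6507


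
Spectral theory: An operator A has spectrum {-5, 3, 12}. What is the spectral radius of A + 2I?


Spectrum of A + 2I = {-3, 5, 14}
Spectral radius = max |lambda| over the shifted spectrum
= max(3, 5, 14) = 14

14


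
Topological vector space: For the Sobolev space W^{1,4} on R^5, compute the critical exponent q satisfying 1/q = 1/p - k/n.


Using the Sobolev embedding formula: 1/q = 1/p - k/n
1/q = 1/4 - 1/5 = 1/20
q = 1/(1/20) = 20

20.0000


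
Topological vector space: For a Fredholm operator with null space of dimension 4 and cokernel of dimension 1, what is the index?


The Fredholm index is defined as ind(T) = dim(ker T) - dim(coker T)
= 4 - 1
= 3

3


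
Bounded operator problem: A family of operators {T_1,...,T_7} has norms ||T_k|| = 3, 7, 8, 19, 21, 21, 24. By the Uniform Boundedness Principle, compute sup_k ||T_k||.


By the Uniform Boundedness Principle, the supremum of norms is finite.
sup_k ||T_k|| = max(3, 7, 8, 19, 21, 21, 24) = 24

24


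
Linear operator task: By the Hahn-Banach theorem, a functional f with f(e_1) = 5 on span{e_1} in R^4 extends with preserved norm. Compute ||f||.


The norm of f is given by ||f|| = sup_{||x||=1} |f(x)|.
On span{e_1}, ||e_1|| = 1, so ||f|| = |f(e_1)| / ||e_1||
= |5| / 1 = 5.0000

5.0000


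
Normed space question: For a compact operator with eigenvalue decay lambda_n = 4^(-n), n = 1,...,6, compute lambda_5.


The eigenvalue formula gives lambda_5 = 1/4^5
= 1/1024
= 9.7656e-04

9.7656e-04


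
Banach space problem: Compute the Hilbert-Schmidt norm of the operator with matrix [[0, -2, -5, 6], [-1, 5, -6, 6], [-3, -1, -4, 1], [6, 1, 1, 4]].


The Hilbert-Schmidt norm is sqrt(sum of squares of all entries).
Sum of squares = 0^2 + (-2)^2 + (-5)^2 + 6^2 + (-1)^2 + 5^2 + (-6)^2 + 6^2 + (-3)^2 + (-1)^2 + (-4)^2 + 1^2 + 6^2 + 1^2 + 1^2 + 4^2
= 0 + 4 + 25 + 36 + 1 + 25 + 36 + 36 + 9 + 1 + 16 + 1 + 36 + 1 + 1 + 16 = 244
||T||_HS = sqrt(244) = 15.6205

15.6205


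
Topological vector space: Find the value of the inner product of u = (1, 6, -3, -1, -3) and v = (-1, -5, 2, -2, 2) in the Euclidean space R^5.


Computing the standard inner product <u, v> = sum u_i * v_i
= 1*-1 + 6*-5 + -3*2 + -1*-2 + -3*2
= -1 + -30 + -6 + 2 + -6
= -41

-41


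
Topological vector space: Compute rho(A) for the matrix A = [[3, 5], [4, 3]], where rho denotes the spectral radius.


For a 2x2 matrix, eigenvalues satisfy lambda^2 - (trace)*lambda + det = 0
trace = 3 + 3 = 6
det = 3*3 - 5*4 = -11
discriminant = 6^2 - 4*(-11) = 80
spectral radius = max |eigenvalue| = 7.4721

7.4721


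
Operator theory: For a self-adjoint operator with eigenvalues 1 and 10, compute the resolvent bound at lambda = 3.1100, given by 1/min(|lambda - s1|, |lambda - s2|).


dist(3.1100, {1, 10}) = min(|3.1100 - 1|, |3.1100 - 10|)
= min(2.1100, 6.8900) = 2.1100
Resolvent bound = 1/2.1100 = 0.4739

0.4739


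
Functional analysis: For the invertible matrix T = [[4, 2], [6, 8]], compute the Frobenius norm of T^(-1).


det(T) = 4*8 - 2*6 = 20
T^(-1) = (1/20) * [[8, -2], [-6, 4]] = [[0.4000, -0.1000], [-0.3000, 0.2000]]
||T^(-1)||_F^2 = 0.4000^2 + (-0.1000)^2 + (-0.3000)^2 + 0.2000^2 = 0.3000
||T^(-1)||_F = sqrt(0.3000) = 0.5477

0.5477


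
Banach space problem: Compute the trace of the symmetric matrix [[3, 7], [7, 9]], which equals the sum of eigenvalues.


For a self-adjoint (symmetric) matrix, the eigenvalues are real.
The sum of eigenvalues equals the trace of the matrix.
trace = 3 + 9 = 12

12


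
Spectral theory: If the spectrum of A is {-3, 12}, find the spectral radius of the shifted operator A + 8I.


Spectrum of A + 8I = {5, 20}
Spectral radius = max |lambda| over the shifted spectrum
= max(5, 20) = 20

20


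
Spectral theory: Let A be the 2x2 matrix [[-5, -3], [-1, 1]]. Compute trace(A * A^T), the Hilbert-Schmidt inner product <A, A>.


trace(A * A^T) = sum of squares of all entries
= (-5)^2 + (-3)^2 + (-1)^2 + 1^2
= 25 + 9 + 1 + 1
= 36

36


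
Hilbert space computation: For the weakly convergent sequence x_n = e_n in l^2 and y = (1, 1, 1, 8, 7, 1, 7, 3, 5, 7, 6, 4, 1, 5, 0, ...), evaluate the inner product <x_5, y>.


x_5 = e_5 is the standard basis vector with 1 in position 5.
<x_5, y> = y_5 = 7
As n -> infinity, <x_n, y> -> 0, confirming weak convergence of (x_n) to 0.

7


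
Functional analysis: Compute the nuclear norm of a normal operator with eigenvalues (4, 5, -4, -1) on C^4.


For a normal operator, singular values equal |eigenvalues|.
Trace norm = sum |lambda_i| = 4 + 5 + 4 + 1
= 14

14


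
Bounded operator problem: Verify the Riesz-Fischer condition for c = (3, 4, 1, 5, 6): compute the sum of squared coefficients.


sum |c_n|^2 = 3^2 + 4^2 + 1^2 + 5^2 + 6^2
= 9 + 16 + 1 + 25 + 36
= 87

87


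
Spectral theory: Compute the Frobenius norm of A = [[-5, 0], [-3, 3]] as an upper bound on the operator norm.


||A||_F^2 = sum a_ij^2
= (-5)^2 + 0^2 + (-3)^2 + 3^2
= 25 + 0 + 9 + 9 = 43
||A||_F = sqrt(43) = 6.5574

6.5574


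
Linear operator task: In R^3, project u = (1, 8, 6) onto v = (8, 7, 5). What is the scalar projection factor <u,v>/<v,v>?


Computing <u,v> = 1*8 + 8*7 + 6*5 = 94
Computing <v,v> = 8^2 + 7^2 + 5^2 = 138
Projection coefficient = 94/138 = 0.6812

0.6812


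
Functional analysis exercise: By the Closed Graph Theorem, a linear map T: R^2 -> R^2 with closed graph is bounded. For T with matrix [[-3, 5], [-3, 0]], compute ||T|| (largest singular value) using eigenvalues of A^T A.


A^T A = [[18, -15], [-15, 25]]
trace(A^T A) = 43, det(A^T A) = 225
discriminant = 43^2 - 4*225 = 949
Largest eigenvalue of A^T A = (trace + sqrt(disc))/2 = 36.9029
||T|| = sqrt(36.9029) = 6.0748

6.0748


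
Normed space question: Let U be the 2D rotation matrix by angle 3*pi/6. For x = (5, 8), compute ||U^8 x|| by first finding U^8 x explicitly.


U is a rotation by theta = 3*pi/6
U^8 = rotation by 8*theta = 24*pi/6 = 0*pi/6 (mod 2*pi)
cos(0*pi/6) = 1.0000, sin(0*pi/6) = 0.0000
U^8 x = (1.0000 * 5 - 0.0000 * 8, 0.0000 * 5 + 1.0000 * 8)
= (5.0000, 8.0000)
||U^8 x|| = sqrt(5.0000^2 + 8.0000^2) = sqrt(89.0000) = 9.4340

9.4340


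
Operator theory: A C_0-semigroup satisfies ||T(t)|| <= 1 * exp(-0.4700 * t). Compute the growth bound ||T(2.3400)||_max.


||T(2.3400)|| <= 1 * exp(-0.4700 * 2.3400)
= 1 * exp(-1.0998)
= 1 * 0.3329
= 0.3329

0.3329


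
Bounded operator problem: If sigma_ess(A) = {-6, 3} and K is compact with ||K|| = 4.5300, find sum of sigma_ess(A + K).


By Weyl's theorem, the essential spectrum is invariant under compact perturbations.
sigma_ess(A + K) = sigma_ess(A) = {-6, 3}
Sum = -6 + 3 = -3

-3


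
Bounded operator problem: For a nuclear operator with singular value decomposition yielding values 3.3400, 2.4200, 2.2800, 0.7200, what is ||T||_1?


The nuclear norm is the sum of all singular values.
||T||_1 = 3.3400 + 2.4200 + 2.2800 + 0.7200
= 8.7600

8.7600


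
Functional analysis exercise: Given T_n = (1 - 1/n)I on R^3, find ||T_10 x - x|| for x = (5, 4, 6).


T_10 x - x = (1 - 1/10)x - x = -x/10
||x|| = sqrt(77) = 8.7750
||T_10 x - x|| = ||x||/10 = 8.7750/10 = 0.8775

0.8775


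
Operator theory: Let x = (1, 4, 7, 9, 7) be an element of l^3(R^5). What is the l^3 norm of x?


The l^3 norm = (sum |x_i|^3)^(1/3)
Sum of 3th powers = 1 + 64 + 343 + 729 + 343 = 1480
||x||_3 = (1480)^(1/3) = 11.3960

11.3960


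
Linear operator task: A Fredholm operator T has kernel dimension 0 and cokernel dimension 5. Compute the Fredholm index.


The Fredholm index is defined as ind(T) = dim(ker T) - dim(coker T)
= 0 - 5
= -5

-5


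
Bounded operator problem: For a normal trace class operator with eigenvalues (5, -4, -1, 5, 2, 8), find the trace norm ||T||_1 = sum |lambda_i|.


For a normal operator, singular values equal |eigenvalues|.
Trace norm = sum |lambda_i| = 5 + 4 + 1 + 5 + 2 + 8
= 25

25


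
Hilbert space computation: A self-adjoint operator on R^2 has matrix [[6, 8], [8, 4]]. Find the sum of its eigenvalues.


For a self-adjoint (symmetric) matrix, the eigenvalues are real.
The sum of eigenvalues equals the trace of the matrix.
trace = 6 + 4 = 10

10


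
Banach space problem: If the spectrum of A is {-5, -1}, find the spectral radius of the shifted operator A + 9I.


Spectrum of A + 9I = {4, 8}
Spectral radius = max |lambda| over the shifted spectrum
= max(4, 8) = 8

8


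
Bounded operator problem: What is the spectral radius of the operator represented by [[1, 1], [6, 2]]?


For a 2x2 matrix, eigenvalues satisfy lambda^2 - (trace)*lambda + det = 0
trace = 1 + 2 = 3
det = 1*2 - 1*6 = -4
discriminant = 3^2 - 4*(-4) = 25
spectral radius = max |eigenvalue| = 4.0000

4.0000


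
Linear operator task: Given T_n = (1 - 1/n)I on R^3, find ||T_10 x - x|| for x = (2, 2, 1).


T_10 x - x = (1 - 1/10)x - x = -x/10
||x|| = sqrt(9) = 3.0000
||T_10 x - x|| = ||x||/10 = 3.0000/10 = 0.3000

0.3000


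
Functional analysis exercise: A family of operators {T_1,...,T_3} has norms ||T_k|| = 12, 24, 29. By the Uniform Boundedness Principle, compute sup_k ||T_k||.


By the Uniform Boundedness Principle, the supremum of norms is finite.
sup_k ||T_k|| = max(12, 24, 29) = 29

29


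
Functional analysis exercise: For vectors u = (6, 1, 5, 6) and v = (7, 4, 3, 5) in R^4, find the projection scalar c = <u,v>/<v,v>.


Computing <u,v> = 6*7 + 1*4 + 5*3 + 6*5 = 91
Computing <v,v> = 7^2 + 4^2 + 3^2 + 5^2 = 99
Projection coefficient = 91/99 = 0.9192

0.9192


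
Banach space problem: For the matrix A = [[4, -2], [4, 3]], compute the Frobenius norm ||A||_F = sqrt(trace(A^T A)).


||A||_F^2 = sum a_ij^2
= 4^2 + (-2)^2 + 4^2 + 3^2
= 16 + 4 + 16 + 9 = 45
||A||_F = sqrt(45) = 6.7082

6.7082


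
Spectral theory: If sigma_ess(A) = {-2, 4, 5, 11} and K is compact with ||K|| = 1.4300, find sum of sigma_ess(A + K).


By Weyl's theorem, the essential spectrum is invariant under compact perturbations.
sigma_ess(A + K) = sigma_ess(A) = {-2, 4, 5, 11}
Sum = -2 + 4 + 5 + 11 = 18

18


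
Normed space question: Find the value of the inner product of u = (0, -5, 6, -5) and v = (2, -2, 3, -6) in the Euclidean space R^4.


Computing the standard inner product <u, v> = sum u_i * v_i
= 0*2 + -5*-2 + 6*3 + -5*-6
= 0 + 10 + 18 + 30
= 58

58


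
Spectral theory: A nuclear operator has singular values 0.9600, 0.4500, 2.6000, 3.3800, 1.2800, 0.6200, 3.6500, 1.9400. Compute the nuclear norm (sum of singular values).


The nuclear norm is the sum of all singular values.
||T||_1 = 0.9600 + 0.4500 + 2.6000 + 3.3800 + 1.2800 + 0.6200 + 3.6500 + 1.9400
= 14.8800

14.8800


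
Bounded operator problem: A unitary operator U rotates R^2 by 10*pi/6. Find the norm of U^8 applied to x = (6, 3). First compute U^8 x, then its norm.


U is a rotation by theta = 10*pi/6
U^8 = rotation by 8*theta = 80*pi/6 = 8*pi/6 (mod 2*pi)
cos(8*pi/6) = -0.5000, sin(8*pi/6) = -0.8660
U^8 x = (-0.5000 * 6 - -0.8660 * 3, -0.8660 * 6 + -0.5000 * 3)
= (-0.4019, -6.6962)
||U^8 x|| = sqrt((-0.4019)^2 + (-6.6962)^2) = sqrt(45.0000) = 6.7082

6.7082


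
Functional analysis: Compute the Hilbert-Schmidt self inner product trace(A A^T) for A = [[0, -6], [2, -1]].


trace(A * A^T) = sum of squares of all entries
= 0^2 + (-6)^2 + 2^2 + (-1)^2
= 0 + 36 + 4 + 1
= 41

41


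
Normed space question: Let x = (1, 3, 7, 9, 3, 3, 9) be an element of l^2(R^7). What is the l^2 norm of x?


The l^2 norm = (sum |x_i|^2)^(1/2)
Sum of 2th powers = 1 + 9 + 49 + 81 + 9 + 9 + 81 = 239
||x||_2 = (239)^(1/2) = 15.4596

15.4596


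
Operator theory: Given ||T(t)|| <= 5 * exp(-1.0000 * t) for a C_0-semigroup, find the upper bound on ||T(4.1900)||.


||T(4.1900)|| <= 5 * exp(-1.0000 * 4.1900)
= 5 * exp(-4.1900)
= 5 * 0.0151
= 0.0757

0.0757


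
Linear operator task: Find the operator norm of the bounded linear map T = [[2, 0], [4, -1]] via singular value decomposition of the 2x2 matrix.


A^T A = [[20, -4], [-4, 1]]
trace(A^T A) = 21, det(A^T A) = 4
discriminant = 21^2 - 4*4 = 425
Largest eigenvalue of A^T A = (trace + sqrt(disc))/2 = 20.8078
||T|| = sqrt(20.8078) = 4.5616

4.5616


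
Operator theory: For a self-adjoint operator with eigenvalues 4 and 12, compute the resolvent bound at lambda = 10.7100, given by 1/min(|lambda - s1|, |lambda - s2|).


dist(10.7100, {4, 12}) = min(|10.7100 - 4|, |10.7100 - 12|)
= min(6.7100, 1.2900) = 1.2900
Resolvent bound = 1/1.2900 = 0.7752

0.7752


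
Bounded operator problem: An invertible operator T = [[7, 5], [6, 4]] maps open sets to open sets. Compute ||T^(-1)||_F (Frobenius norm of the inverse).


det(T) = 7*4 - 5*6 = -2
T^(-1) = (1/-2) * [[4, -5], [-6, 7]] = [[-2.0000, 2.5000], [3.0000, -3.5000]]
||T^(-1)||_F^2 = (-2.0000)^2 + 2.5000^2 + 3.0000^2 + (-3.5000)^2 = 31.5000
||T^(-1)||_F = sqrt(31.5000) = 5.6125

5.6125


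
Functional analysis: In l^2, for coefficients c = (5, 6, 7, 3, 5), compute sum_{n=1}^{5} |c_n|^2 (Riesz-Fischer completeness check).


sum |c_n|^2 = 5^2 + 6^2 + 7^2 + 3^2 + 5^2
= 25 + 36 + 49 + 9 + 25
= 144

144


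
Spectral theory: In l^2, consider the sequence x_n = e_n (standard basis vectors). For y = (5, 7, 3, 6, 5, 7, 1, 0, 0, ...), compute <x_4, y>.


x_4 = e_4 is the standard basis vector with 1 in position 4.
<x_4, y> = y_4 = 6
As n -> infinity, <x_n, y> -> 0, confirming weak convergence of (x_n) to 0.

6


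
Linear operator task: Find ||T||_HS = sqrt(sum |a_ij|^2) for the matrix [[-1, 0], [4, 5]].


The Hilbert-Schmidt norm is sqrt(sum of squares of all entries).
Sum of squares = (-1)^2 + 0^2 + 4^2 + 5^2
= 1 + 0 + 16 + 25 = 42
||T||_HS = sqrt(42) = 6.4807

6.4807


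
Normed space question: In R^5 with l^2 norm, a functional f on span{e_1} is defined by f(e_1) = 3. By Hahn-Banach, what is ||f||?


The norm of f is given by ||f|| = sup_{||x||=1} |f(x)|.
On span{e_1}, ||e_1|| = 1, so ||f|| = |f(e_1)| / ||e_1||
= |3| / 1 = 3.0000

3.0000


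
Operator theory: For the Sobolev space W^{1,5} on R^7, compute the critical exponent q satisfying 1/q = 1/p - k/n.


Using the Sobolev embedding formula: 1/q = 1/p - k/n
1/q = 1/5 - 1/7 = 2/35
q = 1/(2/35) = 35/2 = 17.5000

17.5000


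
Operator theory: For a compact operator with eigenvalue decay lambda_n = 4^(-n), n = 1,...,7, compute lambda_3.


The eigenvalue formula gives lambda_3 = 1/4^3
= 1/64
= 0.0156

0.0156


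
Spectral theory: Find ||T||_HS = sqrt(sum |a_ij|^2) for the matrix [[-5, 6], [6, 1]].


The Hilbert-Schmidt norm is sqrt(sum of squares of all entries).
Sum of squares = (-5)^2 + 6^2 + 6^2 + 1^2
= 25 + 36 + 36 + 1 = 98
||T||_HS = sqrt(98) = 9.8995

9.8995


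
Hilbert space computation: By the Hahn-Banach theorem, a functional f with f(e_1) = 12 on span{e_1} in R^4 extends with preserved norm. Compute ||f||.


The norm of f is given by ||f|| = sup_{||x||=1} |f(x)|.
On span{e_1}, ||e_1|| = 1, so ||f|| = |f(e_1)| / ||e_1||
= |12| / 1 = 12.0000

12.0000


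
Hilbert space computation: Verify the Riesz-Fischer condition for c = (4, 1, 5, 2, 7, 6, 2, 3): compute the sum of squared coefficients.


sum |c_n|^2 = 4^2 + 1^2 + 5^2 + 2^2 + 7^2 + 6^2 + 2^2 + 3^2
= 16 + 1 + 25 + 4 + 49 + 36 + 4 + 9
= 144

144


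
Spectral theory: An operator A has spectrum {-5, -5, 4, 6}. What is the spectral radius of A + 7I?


Spectrum of A + 7I = {2, 2, 11, 13}
Spectral radius = max |lambda| over the shifted spectrum
= max(2, 2, 11, 13) = 13

13


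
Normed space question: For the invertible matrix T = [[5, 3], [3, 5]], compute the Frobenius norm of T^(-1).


det(T) = 5*5 - 3*3 = 16
T^(-1) = (1/16) * [[5, -3], [-3, 5]] = [[0.3125, -0.1875], [-0.1875, 0.3125]]
||T^(-1)||_F^2 = 0.3125^2 + (-0.1875)^2 + (-0.1875)^2 + 0.3125^2 = 0.2656
||T^(-1)||_F = sqrt(0.2656) = 0.5154

0.5154


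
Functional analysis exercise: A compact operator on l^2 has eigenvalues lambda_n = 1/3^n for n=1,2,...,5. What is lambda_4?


The eigenvalue formula gives lambda_4 = 1/3^4
= 1/81
= 0.0123

0.0123


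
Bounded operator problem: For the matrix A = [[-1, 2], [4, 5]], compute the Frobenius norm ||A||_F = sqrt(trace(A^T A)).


||A||_F^2 = sum a_ij^2
= (-1)^2 + 2^2 + 4^2 + 5^2
= 1 + 4 + 16 + 25 = 46
||A||_F = sqrt(46) = 6.7823

6.7823


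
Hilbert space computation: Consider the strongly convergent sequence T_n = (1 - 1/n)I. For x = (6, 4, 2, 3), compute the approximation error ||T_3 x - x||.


T_3 x - x = (1 - 1/3)x - x = -x/3
||x|| = sqrt(65) = 8.0623
||T_3 x - x|| = ||x||/3 = 8.0623/3 = 2.6874

2.6874


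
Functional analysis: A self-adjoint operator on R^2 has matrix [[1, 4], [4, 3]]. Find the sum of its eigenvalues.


For a self-adjoint (symmetric) matrix, the eigenvalues are real.
The sum of eigenvalues equals the trace of the matrix.
trace = 1 + 3 = 4

4


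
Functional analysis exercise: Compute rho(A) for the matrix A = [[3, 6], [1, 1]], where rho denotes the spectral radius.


For a 2x2 matrix, eigenvalues satisfy lambda^2 - (trace)*lambda + det = 0
trace = 3 + 1 = 4
det = 3*1 - 6*1 = -3
discriminant = 4^2 - 4*(-3) = 28
spectral radius = max |eigenvalue| = 4.6458

4.6458


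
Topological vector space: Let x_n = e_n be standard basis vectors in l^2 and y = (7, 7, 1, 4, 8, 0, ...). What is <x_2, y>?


x_2 = e_2 is the standard basis vector with 1 in position 2.
<x_2, y> = y_2 = 7
As n -> infinity, <x_n, y> -> 0, confirming weak convergence of (x_n) to 0.

7


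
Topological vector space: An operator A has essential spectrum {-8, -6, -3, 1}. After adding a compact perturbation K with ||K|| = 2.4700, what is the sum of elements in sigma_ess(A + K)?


By Weyl's theorem, the essential spectrum is invariant under compact perturbations.
sigma_ess(A + K) = sigma_ess(A) = {-8, -6, -3, 1}
Sum = -8 + -6 + -3 + 1 = -16

-16


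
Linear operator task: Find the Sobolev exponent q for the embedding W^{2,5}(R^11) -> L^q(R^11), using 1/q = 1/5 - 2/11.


Using the Sobolev embedding formula: 1/q = 1/p - k/n
1/q = 1/5 - 2/11 = 1/55
q = 1/(1/55) = 55

55.0000


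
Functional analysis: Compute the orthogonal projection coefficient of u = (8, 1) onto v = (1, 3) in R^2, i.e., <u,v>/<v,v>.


Computing <u,v> = 8*1 + 1*3 = 11
Computing <v,v> = 1^2 + 3^2 = 10
Projection coefficient = 11/10 = 1.1000

1.1000


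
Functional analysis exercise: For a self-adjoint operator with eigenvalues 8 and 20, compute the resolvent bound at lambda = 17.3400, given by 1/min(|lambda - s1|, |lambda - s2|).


dist(17.3400, {8, 20}) = min(|17.3400 - 8|, |17.3400 - 20|)
= min(9.3400, 2.6600) = 2.6600
Resolvent bound = 1/2.6600 = 0.3759

0.3759


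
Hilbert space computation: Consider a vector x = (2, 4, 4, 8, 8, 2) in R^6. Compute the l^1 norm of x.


The l^1 norm equals the sum of absolute values of all components.
||x||_1 = 2 + 4 + 4 + 8 + 8 + 2
= 28

28.0000


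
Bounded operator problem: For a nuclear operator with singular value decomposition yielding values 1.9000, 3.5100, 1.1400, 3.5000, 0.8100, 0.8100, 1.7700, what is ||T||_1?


The nuclear norm is the sum of all singular values.
||T||_1 = 1.9000 + 3.5100 + 1.1400 + 3.5000 + 0.8100 + 0.8100 + 1.7700
= 13.4400

13.4400


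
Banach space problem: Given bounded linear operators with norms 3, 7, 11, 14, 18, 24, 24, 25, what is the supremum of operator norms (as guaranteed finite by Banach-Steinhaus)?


By the Uniform Boundedness Principle, the supremum of norms is finite.
sup_k ||T_k|| = max(3, 7, 11, 14, 18, 24, 24, 25) = 25

25


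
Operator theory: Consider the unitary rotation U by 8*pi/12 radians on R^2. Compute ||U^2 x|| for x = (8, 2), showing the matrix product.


U is a rotation by theta = 8*pi/12
U^2 = rotation by 2*theta = 16*pi/12
cos(16*pi/12) = -0.5000, sin(16*pi/12) = -0.8660
U^2 x = (-0.5000 * 8 - -0.8660 * 2, -0.8660 * 8 + -0.5000 * 2)
= (-2.2679, -7.9282)
||U^2 x|| = sqrt((-2.2679)^2 + (-7.9282)^2) = sqrt(68.0000) = 8.2462

8.2462


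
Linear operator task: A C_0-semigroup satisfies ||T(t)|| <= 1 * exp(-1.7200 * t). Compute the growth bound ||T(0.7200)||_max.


||T(0.7200)|| <= 1 * exp(-1.7200 * 0.7200)
= 1 * exp(-1.2384)
= 1 * 0.2898
= 0.2898

0.2898


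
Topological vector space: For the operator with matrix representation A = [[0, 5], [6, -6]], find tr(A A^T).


trace(A * A^T) = sum of squares of all entries
= 0^2 + 5^2 + 6^2 + (-6)^2
= 0 + 25 + 36 + 36
= 97

97


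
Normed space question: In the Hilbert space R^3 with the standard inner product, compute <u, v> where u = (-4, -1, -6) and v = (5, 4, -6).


Computing the standard inner product <u, v> = sum u_i * v_i
= -4*5 + -1*4 + -6*-6
= -20 + -4 + 36
= 12

12


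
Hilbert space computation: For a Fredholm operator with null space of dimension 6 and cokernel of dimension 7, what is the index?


The Fredholm index is defined as ind(T) = dim(ker T) - dim(coker T)
= 6 - 7
= -1

-1


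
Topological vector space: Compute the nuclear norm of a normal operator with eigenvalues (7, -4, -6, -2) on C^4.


For a normal operator, singular values equal |eigenvalues|.
Trace norm = sum |lambda_i| = 7 + 4 + 6 + 2
= 19

19


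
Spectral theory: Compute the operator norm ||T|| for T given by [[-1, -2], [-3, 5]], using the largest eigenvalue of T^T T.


A^T A = [[10, -13], [-13, 29]]
trace(A^T A) = 39, det(A^T A) = 121
discriminant = 39^2 - 4*121 = 1037
Largest eigenvalue of A^T A = (trace + sqrt(disc))/2 = 35.6012
||T|| = sqrt(35.6012) = 5.9667

5.9667


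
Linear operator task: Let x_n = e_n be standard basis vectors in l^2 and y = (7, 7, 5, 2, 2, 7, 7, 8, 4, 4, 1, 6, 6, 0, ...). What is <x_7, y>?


x_7 = e_7 is the standard basis vector with 1 in position 7.
<x_7, y> = y_7 = 7
As n -> infinity, <x_n, y> -> 0, confirming weak convergence of (x_n) to 0.

7


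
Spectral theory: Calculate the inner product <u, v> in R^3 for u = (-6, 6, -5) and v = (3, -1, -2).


Computing the standard inner product <u, v> = sum u_i * v_i
= -6*3 + 6*-1 + -5*-2
= -18 + -6 + 10
= -14

-14


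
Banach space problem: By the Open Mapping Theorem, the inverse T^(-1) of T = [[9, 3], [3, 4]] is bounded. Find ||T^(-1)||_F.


det(T) = 9*4 - 3*3 = 27
T^(-1) = (1/27) * [[4, -3], [-3, 9]] = [[0.1481, -0.1111], [-0.1111, 0.3333]]
||T^(-1)||_F^2 = 0.1481^2 + (-0.1111)^2 + (-0.1111)^2 + 0.3333^2 = 0.1578
||T^(-1)||_F = sqrt(0.1578) = 0.3972

0.3972


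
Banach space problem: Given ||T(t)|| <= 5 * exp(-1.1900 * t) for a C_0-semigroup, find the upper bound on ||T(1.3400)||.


||T(1.3400)|| <= 5 * exp(-1.1900 * 1.3400)
= 5 * exp(-1.5946)
= 5 * 0.2030
= 1.0149

1.0149


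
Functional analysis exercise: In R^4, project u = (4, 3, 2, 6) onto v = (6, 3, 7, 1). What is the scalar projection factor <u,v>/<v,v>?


Computing <u,v> = 4*6 + 3*3 + 2*7 + 6*1 = 53
Computing <v,v> = 6^2 + 3^2 + 7^2 + 1^2 = 95
Projection coefficient = 53/95 = 0.5579

0.5579


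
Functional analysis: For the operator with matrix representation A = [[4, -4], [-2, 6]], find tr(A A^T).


trace(A * A^T) = sum of squares of all entries
= 4^2 + (-4)^2 + (-2)^2 + 6^2
= 16 + 16 + 4 + 36
= 72

72


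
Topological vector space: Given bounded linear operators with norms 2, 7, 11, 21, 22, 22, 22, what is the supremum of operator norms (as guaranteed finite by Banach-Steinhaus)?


By the Uniform Boundedness Principle, the supremum of norms is finite.
sup_k ||T_k|| = max(2, 7, 11, 21, 22, 22, 22) = 22

22


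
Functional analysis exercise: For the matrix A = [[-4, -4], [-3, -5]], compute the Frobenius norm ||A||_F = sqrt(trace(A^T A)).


||A||_F^2 = sum a_ij^2
= (-4)^2 + (-4)^2 + (-3)^2 + (-5)^2
= 16 + 16 + 9 + 25 = 66
||A||_F = sqrt(66) = 8.1240

8.1240


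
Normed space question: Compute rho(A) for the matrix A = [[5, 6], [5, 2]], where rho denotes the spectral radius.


For a 2x2 matrix, eigenvalues satisfy lambda^2 - (trace)*lambda + det = 0
trace = 5 + 2 = 7
det = 5*2 - 6*5 = -20
discriminant = 7^2 - 4*(-20) = 129
spectral radius = max |eigenvalue| = 9.1789

9.1789


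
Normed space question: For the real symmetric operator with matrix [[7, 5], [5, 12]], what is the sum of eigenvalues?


For a self-adjoint (symmetric) matrix, the eigenvalues are real.
The sum of eigenvalues equals the trace of the matrix.
trace = 7 + 12 = 19

19


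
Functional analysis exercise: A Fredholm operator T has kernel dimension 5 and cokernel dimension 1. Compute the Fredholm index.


The Fredholm index is defined as ind(T) = dim(ker T) - dim(coker T)
= 5 - 1
= 4

4


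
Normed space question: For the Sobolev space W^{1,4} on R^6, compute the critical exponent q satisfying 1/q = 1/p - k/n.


Using the Sobolev embedding formula: 1/q = 1/p - k/n
1/q = 1/4 - 1/6 = 1/12
q = 1/(1/12) = 12

12.0000


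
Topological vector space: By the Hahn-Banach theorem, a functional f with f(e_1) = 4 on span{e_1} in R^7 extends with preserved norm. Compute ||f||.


The norm of f is given by ||f|| = sup_{||x||=1} |f(x)|.
On span{e_1}, ||e_1|| = 1, so ||f|| = |f(e_1)| / ||e_1||
= |4| / 1 = 4.0000

4.0000


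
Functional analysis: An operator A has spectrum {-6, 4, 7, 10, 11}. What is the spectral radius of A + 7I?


Spectrum of A + 7I = {1, 11, 14, 17, 18}
Spectral radius = max |lambda| over the shifted spectrum
= max(1, 11, 14, 17, 18) = 18

18


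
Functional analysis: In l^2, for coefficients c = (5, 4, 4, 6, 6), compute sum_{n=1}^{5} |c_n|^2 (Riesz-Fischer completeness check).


sum |c_n|^2 = 5^2 + 4^2 + 4^2 + 6^2 + 6^2
= 25 + 16 + 16 + 36 + 36
= 129

129


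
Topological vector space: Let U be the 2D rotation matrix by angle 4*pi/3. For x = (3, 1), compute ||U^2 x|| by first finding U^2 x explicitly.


U is a rotation by theta = 4*pi/3
U^2 = rotation by 2*theta = 8*pi/3 = 2*pi/3 (mod 2*pi)
cos(2*pi/3) = -0.5000, sin(2*pi/3) = 0.8660
U^2 x = (-0.5000 * 3 - 0.8660 * 1, 0.8660 * 3 + -0.5000 * 1)
= (-2.3660, 2.0981)
||U^2 x|| = sqrt((-2.3660)^2 + 2.0981^2) = sqrt(10.0000) = 3.1623

3.1623


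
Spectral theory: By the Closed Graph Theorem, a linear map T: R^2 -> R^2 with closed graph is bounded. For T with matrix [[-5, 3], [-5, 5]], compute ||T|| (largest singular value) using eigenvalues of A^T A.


A^T A = [[50, -40], [-40, 34]]
trace(A^T A) = 84, det(A^T A) = 100
discriminant = 84^2 - 4*100 = 6656
Largest eigenvalue of A^T A = (trace + sqrt(disc))/2 = 82.7922
||T|| = sqrt(82.7922) = 9.0990

9.0990


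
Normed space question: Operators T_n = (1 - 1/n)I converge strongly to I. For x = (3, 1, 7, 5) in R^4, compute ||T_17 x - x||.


T_17 x - x = (1 - 1/17)x - x = -x/17
||x|| = sqrt(84) = 9.1652
||T_17 x - x|| = ||x||/17 = 9.1652/17 = 0.5391

0.5391


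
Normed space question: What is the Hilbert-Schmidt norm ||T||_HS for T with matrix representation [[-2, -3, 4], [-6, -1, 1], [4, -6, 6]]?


The Hilbert-Schmidt norm is sqrt(sum of squares of all entries).
Sum of squares = (-2)^2 + (-3)^2 + 4^2 + (-6)^2 + (-1)^2 + 1^2 + 4^2 + (-6)^2 + 6^2
= 4 + 9 + 16 + 36 + 1 + 1 + 16 + 36 + 36 = 155
||T||_HS = sqrt(155) = 12.4499

12.4499


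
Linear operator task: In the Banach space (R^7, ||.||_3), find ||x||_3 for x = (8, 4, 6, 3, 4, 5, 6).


The l^3 norm = (sum |x_i|^3)^(1/3)
Sum of 3th powers = 512 + 64 + 216 + 27 + 64 + 125 + 216 = 1224
||x||_3 = (1224)^(1/3) = 10.6970

10.6970


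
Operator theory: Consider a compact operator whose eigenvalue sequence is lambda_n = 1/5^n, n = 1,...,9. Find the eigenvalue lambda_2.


The eigenvalue formula gives lambda_2 = 1/5^2
= 1/25
= 0.0400

0.0400


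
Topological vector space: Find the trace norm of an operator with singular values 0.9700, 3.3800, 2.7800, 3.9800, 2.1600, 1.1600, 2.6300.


The nuclear norm is the sum of all singular values.
||T||_1 = 0.9700 + 3.3800 + 2.7800 + 3.9800 + 2.1600 + 1.1600 + 2.6300
= 17.0600

17.0600


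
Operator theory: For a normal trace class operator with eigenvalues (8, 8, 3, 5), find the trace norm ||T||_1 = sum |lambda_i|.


For a normal operator, singular values equal |eigenvalues|.
Trace norm = sum |lambda_i| = 8 + 8 + 3 + 5
= 24

24


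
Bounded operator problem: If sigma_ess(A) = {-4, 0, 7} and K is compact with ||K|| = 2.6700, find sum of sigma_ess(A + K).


By Weyl's theorem, the essential spectrum is invariant under compact perturbations.
sigma_ess(A + K) = sigma_ess(A) = {-4, 0, 7}
Sum = -4 + 0 + 7 = 3

3


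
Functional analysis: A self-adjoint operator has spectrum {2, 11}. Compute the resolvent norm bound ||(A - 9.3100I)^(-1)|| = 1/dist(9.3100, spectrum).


dist(9.3100, {2, 11}) = min(|9.3100 - 2|, |9.3100 - 11|)
= min(7.3100, 1.6900) = 1.6900
Resolvent bound = 1/1.6900 = 0.5917

0.5917


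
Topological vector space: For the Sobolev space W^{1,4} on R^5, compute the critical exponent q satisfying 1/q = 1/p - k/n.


Using the Sobolev embedding formula: 1/q = 1/p - k/n
1/q = 1/4 - 1/5 = 1/20
q = 1/(1/20) = 20

20.0000


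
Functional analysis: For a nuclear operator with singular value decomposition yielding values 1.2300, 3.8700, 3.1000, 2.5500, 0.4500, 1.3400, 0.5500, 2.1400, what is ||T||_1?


The nuclear norm is the sum of all singular values.
||T||_1 = 1.2300 + 3.8700 + 3.1000 + 2.5500 + 0.4500 + 1.3400 + 0.5500 + 2.1400
= 15.2300

15.2300


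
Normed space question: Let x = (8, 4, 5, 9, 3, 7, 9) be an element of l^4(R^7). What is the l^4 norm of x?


The l^4 norm = (sum |x_i|^4)^(1/4)
Sum of 4th powers = 4096 + 256 + 625 + 6561 + 81 + 2401 + 6561 = 20581
||x||_4 = (20581)^(1/4) = 11.9775

11.9775


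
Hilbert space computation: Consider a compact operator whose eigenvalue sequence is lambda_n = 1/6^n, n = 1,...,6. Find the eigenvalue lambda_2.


The eigenvalue formula gives lambda_2 = 1/6^2
= 1/36
= 0.0278

0.0278


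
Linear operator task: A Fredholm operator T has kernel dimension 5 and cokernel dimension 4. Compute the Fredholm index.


The Fredholm index is defined as ind(T) = dim(ker T) - dim(coker T)
= 5 - 4
= 1

1


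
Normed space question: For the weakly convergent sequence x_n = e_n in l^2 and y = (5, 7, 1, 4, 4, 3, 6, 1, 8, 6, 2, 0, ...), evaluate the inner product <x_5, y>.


x_5 = e_5 is the standard basis vector with 1 in position 5.
<x_5, y> = y_5 = 4
As n -> infinity, <x_n, y> -> 0, confirming weak convergence of (x_n) to 0.

4


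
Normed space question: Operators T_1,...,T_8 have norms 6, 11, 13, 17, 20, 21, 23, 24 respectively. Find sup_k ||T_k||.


By the Uniform Boundedness Principle, the supremum of norms is finite.
sup_k ||T_k|| = max(6, 11, 13, 17, 20, 21, 23, 24) = 24

24


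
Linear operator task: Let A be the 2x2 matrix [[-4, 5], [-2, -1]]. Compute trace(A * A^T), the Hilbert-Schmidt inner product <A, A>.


trace(A * A^T) = sum of squares of all entries
= (-4)^2 + 5^2 + (-2)^2 + (-1)^2
= 16 + 25 + 4 + 1
= 46

46


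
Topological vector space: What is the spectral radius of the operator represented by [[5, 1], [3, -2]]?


For a 2x2 matrix, eigenvalues satisfy lambda^2 - (trace)*lambda + det = 0
trace = 5 + -2 = 3
det = 5*-2 - 1*3 = -13
discriminant = 3^2 - 4*(-13) = 61
spectral radius = max |eigenvalue| = 5.4051

5.4051


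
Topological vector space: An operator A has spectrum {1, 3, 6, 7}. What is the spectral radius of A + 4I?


Spectrum of A + 4I = {5, 7, 10, 11}
Spectral radius = max |lambda| over the shifted spectrum
= max(5, 7, 10, 11) = 11

11


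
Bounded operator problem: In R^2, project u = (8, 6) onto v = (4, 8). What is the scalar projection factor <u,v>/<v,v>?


Computing <u,v> = 8*4 + 6*8 = 80
Computing <v,v> = 4^2 + 8^2 = 80
Projection coefficient = 80/80 = 1.0000

1.0000


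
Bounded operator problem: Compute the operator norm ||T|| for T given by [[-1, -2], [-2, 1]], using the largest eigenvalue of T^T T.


A^T A = [[5, 0], [0, 5]]
trace(A^T A) = 10, det(A^T A) = 25
discriminant = 10^2 - 4*25 = 0
Largest eigenvalue of A^T A = (trace + sqrt(disc))/2 = 5.0000
||T|| = sqrt(5.0000) = 2.2361

2.2361


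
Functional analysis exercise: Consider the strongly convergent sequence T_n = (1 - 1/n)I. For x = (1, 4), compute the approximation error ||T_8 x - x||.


T_8 x - x = (1 - 1/8)x - x = -x/8
||x|| = sqrt(17) = 4.1231
||T_8 x - x|| = ||x||/8 = 4.1231/8 = 0.5154

0.5154


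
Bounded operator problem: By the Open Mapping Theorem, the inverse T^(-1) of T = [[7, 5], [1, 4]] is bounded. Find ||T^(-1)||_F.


det(T) = 7*4 - 5*1 = 23
T^(-1) = (1/23) * [[4, -5], [-1, 7]] = [[0.1739, -0.2174], [-0.0435, 0.3043]]
||T^(-1)||_F^2 = 0.1739^2 + (-0.2174)^2 + (-0.0435)^2 + 0.3043^2 = 0.1720
||T^(-1)||_F = sqrt(0.1720) = 0.4148

0.4148


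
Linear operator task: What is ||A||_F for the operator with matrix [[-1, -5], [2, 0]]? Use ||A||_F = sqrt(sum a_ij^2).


||A||_F^2 = sum a_ij^2
= (-1)^2 + (-5)^2 + 2^2 + 0^2
= 1 + 25 + 4 + 0 = 30
||A||_F = sqrt(30) = 5.4772

5.4772


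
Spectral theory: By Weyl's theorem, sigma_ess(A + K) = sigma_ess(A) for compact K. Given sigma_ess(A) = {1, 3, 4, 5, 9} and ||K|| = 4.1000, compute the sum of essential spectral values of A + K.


By Weyl's theorem, the essential spectrum is invariant under compact perturbations.
sigma_ess(A + K) = sigma_ess(A) = {1, 3, 4, 5, 9}
Sum = 1 + 3 + 4 + 5 + 9 = 22

22


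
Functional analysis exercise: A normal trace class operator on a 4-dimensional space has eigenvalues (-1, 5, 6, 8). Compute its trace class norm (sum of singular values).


For a normal operator, singular values equal |eigenvalues|.
Trace norm = sum |lambda_i| = 1 + 5 + 6 + 8
= 20

20


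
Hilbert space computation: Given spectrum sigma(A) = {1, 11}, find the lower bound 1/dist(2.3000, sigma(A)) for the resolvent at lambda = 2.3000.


dist(2.3000, {1, 11}) = min(|2.3000 - 1|, |2.3000 - 11|)
= min(1.3000, 8.7000) = 1.3000
Resolvent bound = 1/1.3000 = 0.7692

0.7692


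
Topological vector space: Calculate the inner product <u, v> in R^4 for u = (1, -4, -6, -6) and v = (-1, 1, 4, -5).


Computing the standard inner product <u, v> = sum u_i * v_i
= 1*-1 + -4*1 + -6*4 + -6*-5
= -1 + -4 + -24 + 30
= 1

1


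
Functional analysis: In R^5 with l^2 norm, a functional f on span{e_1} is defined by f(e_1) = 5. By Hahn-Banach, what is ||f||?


The norm of f is given by ||f|| = sup_{||x||=1} |f(x)|.
On span{e_1}, ||e_1|| = 1, so ||f|| = |f(e_1)| / ||e_1||
= |5| / 1 = 5.0000

5.0000
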